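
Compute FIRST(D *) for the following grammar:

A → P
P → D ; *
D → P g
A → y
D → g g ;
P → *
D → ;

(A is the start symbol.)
{ '*', ';', 'g' }

FIRST sets of the non-terminals involved (from the grammar, by fixed-point iteration):
  FIRST(D) = { '*', ';', 'g' }

To compute FIRST(D *), process the symbols left to right:
Symbol D is a non-terminal. Add FIRST(D) \ {ε} = { '*', ';', 'g' }
D is not nullable (ε ∉ FIRST(D)), so stop here.
FIRST(D *) = { '*', ';', 'g' }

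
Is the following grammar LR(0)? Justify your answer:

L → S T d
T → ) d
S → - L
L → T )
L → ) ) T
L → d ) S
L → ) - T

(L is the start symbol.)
Augment with L' → L and build the canonical LR(0) collection (I0 = CLOSURE({[L' → . L]}), then GOTO on every symbol after a dot until no new states appear). It has 19 states:
  I0: { [L → . ) ) T], [L → . ) - T], [L → . S T d], [L → . T )], [L → . d ) S], [L' → . L], [S → . - L], [T → . ) d] }  — shift
  I1: { [L → ) . ) T], [L → ) . - T], [T → ) . d] }  — shift
  I2: { [L → . ) ) T], [L → . ) - T], [L → . S T d], [L → . T )], [L → . d ) S], [S → - . L], [S → . - L], [T → . ) d] }  — shift
  I3: { [L' → L .] }  — accept
  I4: { [L → S . T d], [T → . ) d] }  — shift
  I5: { [L → T . )] }  — shift
  I6: { [L → d . ) S] }  — shift
  I7: { [L → d ) . S], [S → . - L] }  — shift
  I8: { [L → d ) S .] }  — reduce
  I9: { [L → T ) .] }  — reduce
  I10: { [T → ) . d] }  — shift
  I11: { [L → S T . d] }  — shift
  I12: { [L → S T d .] }  — reduce
  I13: { [T → ) d .] }  — reduce
  I14: { [S → - L .] }  — reduce
  I15: { [L → ) ) . T], [T → . ) d] }  — shift
  I16: { [L → ) - . T], [T → . ) d] }  — shift
  I17: { [L → ) - T .] }  — reduce
  I18: { [L → ) ) T .] }  — reduce

Every state is either a pure shift/goto state or contains exactly one complete item and nothing to shift — no conflicts. The grammar is LR(0).

Answer: Yes, the grammar is LR(0)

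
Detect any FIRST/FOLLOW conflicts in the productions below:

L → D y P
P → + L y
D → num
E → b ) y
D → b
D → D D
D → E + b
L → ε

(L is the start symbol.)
No FIRST/FOLLOW conflicts.

A FIRST/FOLLOW conflict occurs when a non-terminal N has a nullable alternative N → β (β ⇒* ε) and another alternative N → α with FIRST(α) ∩ FOLLOW(N) ≠ ∅: on such a lookahead the parser cannot decide between expanding α and letting N vanish via β.

Nullable non-terminals: L.
FIRST sets used below: FIRST(D) = { 'b', 'num' }

L: nullable alternative(s) L → ε; FOLLOW(L) = { $, 'y' }
  L → D y P: FIRST \ {ε} = { 'b', 'num' } — disjoint from FOLLOW(L)
  L → ε: FIRST \ {ε} = { } — this is the only nullable alternative, skip

D, E, P have no nullable alternative, so no FIRST/FOLLOW check is needed there.

No FIRST/FOLLOW conflicts found.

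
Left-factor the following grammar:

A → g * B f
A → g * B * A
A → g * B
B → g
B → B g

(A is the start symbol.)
Left-factoring transforms A → αβ₁ | αβ₂ into A → αA' and A' → β₁ | β₂
(α is the longest common prefix among the alternatives). Repeat until
no nonterminal has two alternatives with a common prefix.

Round 1: A has alternatives sharing prefix 'g * B'. Introduce A': A → g * B A'
  Add: A' → f
  Add: A' → * A
  Add: A' → ε

No remaining common prefixes — done.

Resulting grammar:
A → g * B A'
A' → f
A' → * A
A' → ε
B → g
B → B g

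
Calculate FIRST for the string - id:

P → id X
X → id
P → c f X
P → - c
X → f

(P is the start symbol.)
{ '-' }

To compute FIRST(- id), process the symbols left to right:
Symbol - is a terminal. Add '-' and stop.
FIRST(- id) = { '-' }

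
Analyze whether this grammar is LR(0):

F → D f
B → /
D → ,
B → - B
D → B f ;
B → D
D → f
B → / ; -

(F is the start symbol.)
No. Shift-reduce conflict between [B → / .] and [B → / . ; -]

A grammar is LR(0) if no state in the canonical LR(0) collection has:
  - both a shift item (dot before a terminal) and a complete item (shift-reduce conflict), or
  - two or more complete items (reduce-reduce conflict; the accept item [F' → F .] counts as a complete item here).

Augment with F' → F and build the canonical LR(0) collection (I0 = CLOSURE({[F' → . F]}), then GOTO on every symbol after a dot until no new states appear). It has 15 states:
  I0: { [B → . - B], [B → . / ; -], [B → . /], [B → . D], [D → . ,], [D → . B f ;], [D → . f], [F → . D f], [F' → . F] }  — shift
  I1: { [D → , .] }  — reduce
  I2: { [B → - . B], [B → . - B], [B → . / ; -], [B → . /], [B → . D], [D → . ,], [D → . B f ;], [D → . f] }  — shift
  I3: { [B → / . ; -], [B → / .] }  — shift, reduce
  I4: { [D → B . f ;] }  — shift
  I5: { [B → D .], [F → D . f] }  — shift, reduce
  I6: { [F' → F .] }  — accept
  I7: { [D → f .] }  — reduce
  I8: { [F → D f .] }  — reduce
  I9: { [D → B f . ;] }  — shift
  I10: { [D → B f ; .] }  — reduce
  I11: { [B → / ; . -] }  — shift
  I12: { [B → / ; - .] }  — reduce
  I13: { [B → - B .], [D → B . f ;] }  — shift, reduce
  I14: { [B → D .] }  — reduce

Conflict in state I3:
  Shift-reduce conflict between [B → / .] and [B → / . ; -]
So the grammar is NOT LR(0).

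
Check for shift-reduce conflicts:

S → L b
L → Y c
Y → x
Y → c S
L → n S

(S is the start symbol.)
No shift-reduce conflicts

A shift-reduce conflict occurs when an LR(0) state has both:
  - a complete (reduce) item [A → α .] (dot at the end), and
  - a shift item [B → β . c γ] (dot before a terminal).

Augment with S' → S and build the canonical LR(0) collection (I0 = CLOSURE({[S' → . S]}), then GOTO on every symbol after a dot until no new states appear). It has 11 states:
  I0: { [L → . Y c], [L → . n S], [S → . L b], [S' → . S], [Y → . c S], [Y → . x] }  — shift
  I1: { [S → L . b] }  — shift
  I2: { [S' → S .] }  — accept
  I3: { [L → Y . c] }  — shift
  I4: { [L → . Y c], [L → . n S], [S → . L b], [Y → . c S], [Y → . x], [Y → c . S] }  — shift
  I5: { [L → . Y c], [L → . n S], [L → n . S], [S → . L b], [Y → . c S], [Y → . x] }  — shift
  I6: { [Y → x .] }  — reduce
  I7: { [L → n S .] }  — reduce
  I8: { [Y → c S .] }  — reduce
  I9: { [L → Y c .] }  — reduce
  I10: { [S → L b .] }  — reduce

No state contains both a complete item and a shift item.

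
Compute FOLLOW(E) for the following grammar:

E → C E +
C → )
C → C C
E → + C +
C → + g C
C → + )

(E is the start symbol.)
E is the start symbol, so $ ∈ FOLLOW(E).
In E → C E +: E is followed by '+', add FIRST('+') \ {ε} = { '+' }

Taking the union: FOLLOW(E) = { $, '+' }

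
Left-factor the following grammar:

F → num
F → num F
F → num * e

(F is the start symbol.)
Left-factoring transforms A → αβ₁ | αβ₂ into A → αA' and A' → β₁ | β₂
(α is the longest common prefix among the alternatives). Repeat until
no nonterminal has two alternatives with a common prefix.

Round 1: F has alternatives sharing prefix 'num'. Introduce F': F → num F'
  Add: F' → ε
  Add: F' → F
  Add: F' → * e

No remaining common prefixes — done.

Resulting grammar:
F → num F'
F' → ε
F' → F
F' → * e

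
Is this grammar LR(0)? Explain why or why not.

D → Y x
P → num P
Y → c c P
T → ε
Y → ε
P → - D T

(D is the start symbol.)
A grammar is LR(0) if no state in the canonical LR(0) collection has:
  - both a shift item (dot before a terminal) and a complete item (shift-reduce conflict), or
  - two or more complete items (reduce-reduce conflict; the accept item [D' → D .] counts as a complete item here).

Augment with D' → D and build the canonical LR(0) collection (I0 = CLOSURE({[D' → . D]}), then GOTO on every symbol after a dot until no new states appear). It has 12 states:
  I0: { [D → . Y x], [D' → . D], [Y → . c c P], [Y → .] }  — shift, reduce
  I1: { [D' → D .] }  — accept
  I2: { [D → Y . x] }  — shift
  I3: { [Y → c . c P] }  — shift
  I4: { [P → . - D T], [P → . num P], [Y → c c . P] }  — shift
  I5: { [D → . Y x], [P → - . D T], [Y → . c c P], [Y → .] }  — shift, reduce
  I6: { [Y → c c P .] }  — reduce
  I7: { [P → . - D T], [P → . num P], [P → num . P] }  — shift
  I8: { [P → num P .] }  — reduce
  I9: { [P → - D . T], [T → .] }  — reduce
  I10: { [P → - D T .] }  — reduce
  I11: { [D → Y x .] }  — reduce

Conflict in state I0:
  Shift-reduce conflict between [Y → .] and [Y → . c c P]
So the grammar is NOT LR(0).

Answer: No. Shift-reduce conflict between [Y → .] and [Y → . c c P]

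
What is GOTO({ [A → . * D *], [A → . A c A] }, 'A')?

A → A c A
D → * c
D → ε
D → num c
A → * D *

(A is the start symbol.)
GOTO(I, 'A') = CLOSURE({ [A → αX.β] : [A → α.Xβ] ∈ I, X = 'A' })

Items with dot before 'A', with the dot advanced:
  [A → . A c A] → [A → A . c A]
Closure adds nothing (no advanced item has the dot before a non-terminal).

GOTO = { [A → A . c A] }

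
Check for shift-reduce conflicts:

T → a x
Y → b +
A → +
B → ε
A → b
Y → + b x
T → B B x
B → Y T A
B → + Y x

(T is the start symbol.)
Augment with T' → T and build the canonical LR(0) collection (I0 = CLOSURE({[T' → . T]}), then GOTO on every symbol after a dot until no new states appear). It has 21 states:
  I0: { [B → . + Y x], [B → . Y T A], [B → .], [T → . B B x], [T → . a x], [T' → . T], [Y → . + b x], [Y → . b +] }  — shift, reduce
  I1: { [B → + . Y x], [Y → + . b x], [Y → . + b x], [Y → . b +] }  — shift
  I2: { [B → . + Y x], [B → . Y T A], [B → .], [T → B . B x], [Y → . + b x], [Y → . b +] }  — shift, reduce
  I3: { [T' → T .] }  — accept
  I4: { [B → . + Y x], [B → . Y T A], [B → .], [B → Y . T A], [T → . B B x], [T → . a x], [Y → . + b x], [Y → . b +] }  — shift, reduce
  I5: { [T → a . x] }  — shift
  I6: { [Y → b . +] }  — shift
  I7: { [Y → b + .] }  — reduce
  I8: { [T → a x .] }  — reduce
  I9: { [A → . +], [A → . b], [B → Y T . A] }  — shift
  I10: { [A → + .] }  — reduce
  I11: { [B → Y T A .] }  — reduce
  I12: { [A → b .] }  — reduce
  I13: { [T → B B . x] }  — shift
  I14: { [T → B B x .] }  — reduce
  I15: { [Y → + . b x] }  — shift
  I16: { [B → + Y . x] }  — shift
  I17: { [Y → + b . x], [Y → b . +] }  — shift
  I18: { [Y → + b x .] }  — reduce
  I19: { [B → + Y x .] }  — reduce
  I20: { [Y → + b . x] }  — shift

I0 contains reduce item [B → .] and shift items [B → . + Y x], [T → . a x], [Y → . + b x], [Y → . b +] — shift-reduce conflict.
I2 contains reduce item [B → .] and shift items [B → . + Y x], [Y → . + b x], [Y → . b +] — shift-reduce conflict.
I4 contains reduce item [B → .] and shift items [B → . + Y x], [T → . a x], [Y → . + b x], [Y → . b +] — shift-reduce conflict.

Answer: Yes — I0: [B → .] vs [B → . + Y x]; I2: [B → .] vs [B → . + Y x]; I4: [B → .] vs [B → . + Y x]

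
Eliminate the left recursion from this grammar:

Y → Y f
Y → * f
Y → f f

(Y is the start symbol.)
Y → * f Y'
Y → f f Y'
Y' → f Y'
Y' → ε

Y is directly left-recursive. The standard transformation for
  A → A α₁ | ... | A α_m | β₁ | ... | β_n
is
  A  → β₁ A' | ... | β_n A'
  A' → α₁ A' | ... | α_m A' | ε

Y → * f becomes Y → * f Y'
Y → f f becomes Y → f f Y'
Y → Y f becomes Y' → f Y'
Add Y' → ε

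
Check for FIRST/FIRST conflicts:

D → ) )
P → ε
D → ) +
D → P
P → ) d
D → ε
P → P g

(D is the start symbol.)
Yes. D → ')' ')' / D → ')' '+' on { ')' }; D → ')' ')' / D → P on { ')' }; D → ')' '+' / D → P on { ')' }; D → P / D → ε on { ε }; P → ')' d / P → P g on { ')' }

A FIRST/FIRST conflict occurs when two productions N → α and N → β for the same non-terminal have FIRST(α) ∩ FIRST(β) ≠ ∅ (with ε ∈ FIRST of a nullable right-hand side, so two nullable alternatives also conflict).

FIRST sets of the non-terminals at (or reachable through a nullable prefix from) the front of some alternative:
  FIRST(P) = { ')', 'g', ε }

Productions for D:
  D → ) ): FIRST = { ')' }
  D → ) +: FIRST = { ')' }
  D → P: FIRST = { ')', 'g', ε }
  D → ε: FIRST = { ε }
Productions for P:
  P → ε: FIRST = { ε }
  P → ) d: FIRST = { ')' }
  P → P g: FIRST = { ')', 'g' }

Conflict for D: D → ) ) and D → ) +
  Overlap: { ')' }
Conflict for D: D → ) ) and D → P
  Overlap: { ')' }
Conflict for D: D → ) + and D → P
  Overlap: { ')' }
Conflict for D: D → P and D → ε
  Overlap: { ε }
Conflict for P: P → ) d and P → P g
  Overlap: { ')' }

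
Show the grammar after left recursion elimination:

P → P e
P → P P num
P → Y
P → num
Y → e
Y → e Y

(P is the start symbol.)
P is directly left-recursive. The standard transformation for
  A → A α₁ | ... | A α_m | β₁ | ... | β_n
is
  A  → β₁ A' | ... | β_n A'
  A' → α₁ A' | ... | α_m A' | ε

P → Y becomes P → Y P'
P → num becomes P → num P'
P → P e becomes P' → e P'
P → P P num becomes P' → P num P'
Add P' → ε

Productions for other non-terminals are unchanged:
  Y → e
  Y → e Y

Resulting grammar:
P → Y P'
P → num P'
P' → e P'
P' → P num P'
P' → ε
Y → e
Y → e Y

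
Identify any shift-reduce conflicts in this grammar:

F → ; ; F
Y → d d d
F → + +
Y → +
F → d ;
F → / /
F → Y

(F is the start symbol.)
Yes — I1: [Y → + .] vs [F → + . +]

A shift-reduce conflict occurs when an LR(0) state has both:
  - a complete (reduce) item [A → α .] (dot at the end), and
  - a shift item [B → β . c γ] (dot before a terminal).

Augment with F' → F and build the canonical LR(0) collection (I0 = CLOSURE({[F' → . F]}), then GOTO on every symbol after a dot until no new states appear). It has 14 states:
  I0: { [F → . + +], [F → . / /], [F → . ; ; F], [F → . Y], [F → . d ;], [F' → . F], [Y → . +], [Y → . d d d] }  — shift
  I1: { [F → + . +], [Y → + .] }  — shift, reduce
  I2: { [F → / . /] }  — shift
  I3: { [F → ; . ; F] }  — shift
  I4: { [F' → F .] }  — accept
  I5: { [F → Y .] }  — reduce
  I6: { [F → d . ;], [Y → d . d d] }  — shift
  I7: { [F → d ; .] }  — reduce
  I8: { [Y → d d . d] }  — shift
  I9: { [Y → d d d .] }  — reduce
  I10: { [F → . + +], [F → . / /], [F → . ; ; F], [F → . Y], [F → . d ;], [F → ; ; . F], [Y → . +], [Y → . d d d] }  — shift
  I11: { [F → ; ; F .] }  — reduce
  I12: { [F → / / .] }  — reduce
  I13: { [F → + + .] }  — reduce

I1 contains reduce item [Y → + .] and shift item [F → + . +] — shift-reduce conflict.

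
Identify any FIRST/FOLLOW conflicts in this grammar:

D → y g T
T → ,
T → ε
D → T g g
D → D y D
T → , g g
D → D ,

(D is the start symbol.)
A FIRST/FOLLOW conflict occurs when a non-terminal N has a nullable alternative N → β (β ⇒* ε) and another alternative N → α with FIRST(α) ∩ FOLLOW(N) ≠ ∅: on such a lookahead the parser cannot decide between expanding α and letting N vanish via β.

Nullable non-terminals: T.

T: nullable alternative(s) T → ε; FOLLOW(T) = { $, ',', 'g', 'y' }
  T → ,: FIRST \ {ε} = { ',' } — overlaps FOLLOW(T) on { ',' }: CONFLICT
  T → ε: FIRST \ {ε} = { } — this is the only nullable alternative, skip
  T → , g g: FIRST \ {ε} = { ',' } — overlaps FOLLOW(T) on { ',' }: CONFLICT

D has no nullable alternative, so no FIRST/FOLLOW check is needed there.

So the grammar has 2 FIRST/FOLLOW conflicts (marked CONFLICT above).

Answer: Yes. T → ',' with FOLLOW(T) on { ',' }; T → ',' g g with FOLLOW(T) on { ',' }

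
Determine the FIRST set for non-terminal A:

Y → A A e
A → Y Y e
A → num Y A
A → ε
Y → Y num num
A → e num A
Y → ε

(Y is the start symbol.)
{ 'e', 'num', ε }

FIRST sets of the other non-terminals involved (by the same procedure, iterated to a fixed point):
  FIRST(Y) = { 'e', 'num', ε }

From A → Y Y e:
  - Y is a non-terminal: add FIRST(Y) \ {ε} = { 'e', 'num' }
    Y is nullable, so continue to the next symbol
  - Y is a non-terminal: add FIRST(Y) \ {ε} = { 'e', 'num' }
    Y is nullable, so continue to the next symbol
  - e is a terminal: add 'e' and stop
From A → num Y A:
  - num is a terminal: add 'num' and stop
From A → ε:
  - ε-production, so ε ∈ FIRST(A)
From A → e num A:
  - e is a terminal: add 'e' and stop

Collecting: FIRST(A) = { 'e', 'num', ε }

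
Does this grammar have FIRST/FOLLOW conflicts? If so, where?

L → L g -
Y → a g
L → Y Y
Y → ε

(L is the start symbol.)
Nullable non-terminals: L, Y.
FIRST sets used below: FIRST(L) = { 'a', 'g', ε }, FIRST(Y) = { 'a', ε }

L: nullable alternative(s) L → Y Y; FOLLOW(L) = { $, 'g' }
  L → L g -: FIRST \ {ε} = { 'a', 'g' } — overlaps FOLLOW(L) on { 'g' }: CONFLICT
  L → Y Y: FIRST \ {ε} = { 'a' } — this is the only nullable alternative, skip

Y: nullable alternative(s) Y → ε; FOLLOW(Y) = { $, 'a', 'g' }
  Y → a g: FIRST \ {ε} = { 'a' } — overlaps FOLLOW(Y) on { 'a' }: CONFLICT
  Y → ε: FIRST \ {ε} = { } — this is the only nullable alternative, skip

So the grammar has 2 FIRST/FOLLOW conflicts (marked CONFLICT above).

Answer: Yes. L → L g '-' with FOLLOW(L) on { 'g' }; Y → a g with FOLLOW(Y) on { 'a' }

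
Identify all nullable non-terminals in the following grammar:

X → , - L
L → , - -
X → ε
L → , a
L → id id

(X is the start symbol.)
{ 'X' }

A non-terminal is nullable if it can derive ε (the empty string): either it has an ε-production, or it has a production whose right-hand side consists entirely of nullable non-terminals.

ε-productions: X → ε
So X is immediately nullable.
No further non-terminal can be added: every production for the remaining non-terminals contains a terminal or a non-nullable non-terminal.
Nullable = { 'X' }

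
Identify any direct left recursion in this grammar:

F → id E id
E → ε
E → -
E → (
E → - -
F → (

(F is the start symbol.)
No direct left recursion

Direct left recursion occurs when N → N α for some non-terminal N (the right-hand side begins with the left-hand side itself).

F → id E id: starts with id
E → ε: starts with ε
E → -: starts with '-'
E → (: starts with '('
E → - -: starts with '-'
F → (: starts with '('

No direct left recursion found.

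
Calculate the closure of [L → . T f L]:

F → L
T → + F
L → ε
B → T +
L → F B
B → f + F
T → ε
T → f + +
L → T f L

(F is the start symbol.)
{ [L → . T f L], [T → . + F], [T → . f + +], [T → .] }

To compute CLOSURE, for each item [A → α.Bβ] where B is a non-terminal, add [B → .γ] for all productions B → γ; repeat for the newly added items until nothing changes.

Start with: [L → . T f L]
  [L → . T f L] has the dot before T: add [T → . + F], [T → .], [T → . f + +]
No further items can be added.

CLOSURE = { [L → . T f L], [T → . + F], [T → . f + +], [T → .] }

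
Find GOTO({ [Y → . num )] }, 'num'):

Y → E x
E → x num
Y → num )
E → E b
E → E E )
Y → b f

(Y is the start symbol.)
{ [Y → num . )] }

GOTO(I, 'num') = CLOSURE({ [A → αX.β] : [A → α.Xβ] ∈ I, X = 'num' })

Items with dot before 'num', with the dot advanced:
  [Y → . num )] → [Y → num . )]
Closure adds nothing (no advanced item has the dot before a non-terminal).

GOTO = { [Y → num . )] }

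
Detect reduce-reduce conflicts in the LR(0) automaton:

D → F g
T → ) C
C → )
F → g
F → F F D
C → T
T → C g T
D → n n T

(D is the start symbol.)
Yes — I8: [C → T .] vs [D → n n T .]; I10: [C → T .] vs [T → C g T .]; I14: [D → F g .] vs [F → g .]

A reduce-reduce conflict occurs when an LR(0) state has two complete items [A → α .] and [B → β .] — both call for a reduction, and with no lookahead the parser cannot choose between them.

Augment with D' → D and build the canonical LR(0) collection (I0 = CLOSURE({[D' → . D]}), then GOTO on every symbol after a dot until no new states appear). It has 17 states:
  I0: { [D → . F g], [D → . n n T], [D' → . D], [F → . F F D], [F → . g] }  — shift
  I1: { [D' → D .] }  — accept
  I2: { [D → F . g], [F → . F F D], [F → . g], [F → F . F D] }  — shift
  I3: { [F → g .] }  — reduce
  I4: { [D → n . n T] }  — shift
  I5: { [C → . )], [C → . T], [D → n n . T], [T → . ) C], [T → . C g T] }  — shift
  I6: { [C → ) .], [C → . )], [C → . T], [T → ) . C], [T → . ) C], [T → . C g T] }  — shift, reduce
  I7: { [T → C . g T] }  — shift
  I8: { [C → T .], [D → n n T .] }  — 2 reduces
  I9: { [C → . )], [C → . T], [T → . ) C], [T → . C g T], [T → C g . T] }  — shift
  I10: { [C → T .], [T → C g T .] }  — 2 reduces
  I11: { [T → ) C .], [T → C . g T] }  — shift, reduce
  I12: { [C → T .] }  — reduce
  I13: { [D → . F g], [D → . n n T], [F → . F F D], [F → . g], [F → F . F D], [F → F F . D] }  — shift
  I14: { [D → F g .], [F → g .] }  — 2 reduces
  I15: { [F → F F D .] }  — reduce
  I16: { [D → . F g], [D → . n n T], [D → F . g], [F → . F F D], [F → . g], [F → F . F D], [F → F F . D] }  — shift

I8 contains complete items [C → T .], [D → n n T .] — reduce-reduce conflict.
I10 contains complete items [C → T .], [T → C g T .] — reduce-reduce conflict.
I14 contains complete items [D → F g .], [F → g .] — reduce-reduce conflict.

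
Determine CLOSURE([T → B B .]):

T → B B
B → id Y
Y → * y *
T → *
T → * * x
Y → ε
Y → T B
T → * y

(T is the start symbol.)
{ [T → B B .] }

Start with: [T → B B .]
The dot is at the end, so nothing is added.

CLOSURE = { [T → B B .] }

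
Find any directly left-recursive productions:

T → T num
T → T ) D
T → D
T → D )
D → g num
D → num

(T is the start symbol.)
Yes, T is left-recursive

Direct left recursion occurs when N → N α for some non-terminal N (the right-hand side begins with the left-hand side itself).

T → T num: LEFT RECURSIVE (starts with T)
T → T ) D: LEFT RECURSIVE (starts with T)
T → D: starts with D
T → D ): starts with D
D → g num: starts with g
D → num: starts with num

The grammar has direct left recursion on: T.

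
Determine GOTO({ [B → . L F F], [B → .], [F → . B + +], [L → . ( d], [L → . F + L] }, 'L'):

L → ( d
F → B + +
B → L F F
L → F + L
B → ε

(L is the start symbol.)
GOTO(I, 'L') = CLOSURE({ [A → αX.β] : [A → α.Xβ] ∈ I, X = 'L' })

Items with dot before 'L', with the dot advanced:
  [B → . L F F] → [B → L . F F]
Closure of the advanced items:
  [B → L . F F] has the dot before F: add [F → . B + +]
  [F → . B + +] has the dot before B: add [B → . L F F], [B → .]
  [B → . L F F] has the dot before L: add [L → . ( d], [L → . F + L]

GOTO = { [B → . L F F], [B → .], [B → L . F F], [F → . B + +], [L → . ( d], [L → . F + L] }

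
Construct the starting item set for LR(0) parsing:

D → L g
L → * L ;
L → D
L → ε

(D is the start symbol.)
{ [D → . L g], [D' → . D], [L → . * L ;], [L → . D], [L → .] }

First, augment the grammar with D' → D
I₀ = CLOSURE({ [D' → . D] }):
  [D' → . D] has the dot before D: add [D → . L g]
  [D → . L g] has the dot before L: add [L → . * L ;], [L → . D], [L → .]
No further items can be added.

I₀ = { [D → . L g], [D' → . D], [L → . * L ;], [L → . D], [L → .] }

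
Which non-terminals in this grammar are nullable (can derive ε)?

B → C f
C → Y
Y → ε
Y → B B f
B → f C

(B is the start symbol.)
{ 'C', 'Y' }

A non-terminal is nullable if it can derive ε (the empty string): either it has an ε-production, or it has a production whose right-hand side consists entirely of nullable non-terminals.

ε-productions: Y → ε
So Y is immediately nullable.
C → Y: every symbol on the right is nullable, so C is nullable too.
No further non-terminal can be added: every production for the remaining non-terminals contains a terminal or a non-nullable non-terminal.
Nullable = { 'C', 'Y' }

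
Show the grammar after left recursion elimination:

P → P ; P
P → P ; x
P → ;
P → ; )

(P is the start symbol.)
P is directly left-recursive. The standard transformation for
  A → A α₁ | ... | A α_m | β₁ | ... | β_n
is
  A  → β₁ A' | ... | β_n A'
  A' → α₁ A' | ... | α_m A' | ε

P → ; becomes P → ; P'
P → ; ) becomes P → ; ) P'
P → P ; P becomes P' → ; P P'
P → P ; x becomes P' → ; x P'
Add P' → ε

Resulting grammar:
P → ; P'
P → ; ) P'
P' → ; P P'
P' → ; x P'
P' → ε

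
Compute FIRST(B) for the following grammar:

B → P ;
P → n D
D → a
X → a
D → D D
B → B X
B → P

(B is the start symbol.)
To compute FIRST(B), examine every production with B on the left-hand side, reading each right-hand side left to right until a non-nullable symbol is reached.

FIRST sets of the other non-terminals involved (by the same procedure, iterated to a fixed point):
  FIRST(P) = { 'n' }

From B → P ;:
  - P is a non-terminal: add FIRST(P) \ {ε} = { 'n' }
    P is not nullable, so stop
From B → B X:
  - B is the symbol being defined: contributes nothing new
    B is not nullable, so stop
From B → P:
  - P is a non-terminal: add FIRST(P) \ {ε} = { 'n' }
    P is not nullable, so stop

Collecting: FIRST(B) = { 'n' }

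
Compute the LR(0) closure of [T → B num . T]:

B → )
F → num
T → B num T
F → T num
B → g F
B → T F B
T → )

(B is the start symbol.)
To compute CLOSURE, for each item [A → α.Bβ] where B is a non-terminal, add [B → .γ] for all productions B → γ; repeat for the newly added items until nothing changes.

Start with: [T → B num . T]
  [T → B num . T] has the dot before T: add [T → . B num T], [T → . )]
  [T → . B num T] has the dot before B: add [B → . )], [B → . g F], [B → . T F B]
No further items can be added.

CLOSURE = { [B → . )], [B → . T F B], [B → . g F], [T → . )], [T → . B num T], [T → B num . T] }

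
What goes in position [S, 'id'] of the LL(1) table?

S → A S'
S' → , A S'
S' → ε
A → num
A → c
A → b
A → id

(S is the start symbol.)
To find M[S, 'id'], we find productions for S where 'id' is in the predict set (PREDICT(N → α) = (FIRST(α) \ {ε}) ∪ (FOLLOW(N) if α ⇒* ε)).

Relevant sets:
  FIRST(A) = { 'b', 'c', 'id', 'num' }

S → A S': PREDICT = { 'b', 'c', 'id', 'num' }
  'id' is in predict set, so this production goes in M[S, 'id']

M[S, 'id'] = S → A S'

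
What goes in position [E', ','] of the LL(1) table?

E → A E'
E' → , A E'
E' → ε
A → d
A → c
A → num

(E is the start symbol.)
To find M[E', ','], we find productions for E' where ',' is in the predict set (PREDICT(N → α) = (FIRST(α) \ {ε}) ∪ (FOLLOW(N) if α ⇒* ε)).

Relevant sets:
  FOLLOW(E') = { $ }

E' → , A E': PREDICT = { ',' }
  ',' is in predict set, so this production goes in M[E', ',']
E' → ε: PREDICT = { $ }

M[E', ','] = E' → , A E'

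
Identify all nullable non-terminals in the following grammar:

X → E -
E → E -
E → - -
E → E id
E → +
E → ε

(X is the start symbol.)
{ 'E' }

ε-productions: E → ε
So E is immediately nullable.
No further non-terminal can be added: every production for the remaining non-terminals contains a terminal or a non-nullable non-terminal.
Nullable = { 'E' }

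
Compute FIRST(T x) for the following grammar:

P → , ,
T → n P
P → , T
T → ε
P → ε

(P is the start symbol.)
{ 'n', 'x' }

FIRST sets of the non-terminals involved (from the grammar, by fixed-point iteration):
  FIRST(T) = { 'n', ε }

To compute FIRST(T x), process the symbols left to right:
Symbol T is a non-terminal. Add FIRST(T) \ {ε} = { 'n' }
T is nullable (ε ∈ FIRST(T)), continue to the next symbol.
Symbol x is a terminal. Add 'x' and stop.
FIRST(T x) = { 'n', 'x' }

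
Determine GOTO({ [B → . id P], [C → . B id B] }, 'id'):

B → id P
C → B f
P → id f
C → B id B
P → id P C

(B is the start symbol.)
GOTO(I, 'id') = CLOSURE({ [A → αX.β] : [A → α.Xβ] ∈ I, X = 'id' })

Items with dot before 'id', with the dot advanced:
  [B → . id P] → [B → id . P]
Closure of the advanced items:
  [B → id . P] has the dot before P: add [P → . id f], [P → . id P C]

GOTO = { [B → id . P], [P → . id P C], [P → . id f] }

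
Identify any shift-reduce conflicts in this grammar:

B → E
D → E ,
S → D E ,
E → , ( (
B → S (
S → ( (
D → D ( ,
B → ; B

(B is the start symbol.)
Yes — I6: [B → E .] vs [D → E . ,]

A shift-reduce conflict occurs when an LR(0) state has both:
  - a complete (reduce) item [A → α .] (dot at the end), and
  - a shift item [B → β . c γ] (dot before a terminal).

Augment with B' → B and build the canonical LR(0) collection (I0 = CLOSURE({[B' → . B]}), then GOTO on every symbol after a dot until no new states appear). It has 18 states:
  I0: { [B → . ; B], [B → . E], [B → . S (], [B' → . B], [D → . D ( ,], [D → . E ,], [E → . , ( (], [S → . ( (], [S → . D E ,] }  — shift
  I1: { [S → ( . (] }  — shift
  I2: { [E → , . ( (] }  — shift
  I3: { [B → . ; B], [B → . E], [B → . S (], [B → ; . B], [D → . D ( ,], [D → . E ,], [E → . , ( (], [S → . ( (], [S → . D E ,] }  — shift
  I4: { [B' → B .] }  — accept
  I5: { [D → D . ( ,], [E → . , ( (], [S → D . E ,] }  — shift
  I6: { [B → E .], [D → E . ,] }  — shift, reduce
  I7: { [B → S . (] }  — shift
  I8: { [B → S ( .] }  — reduce
  I9: { [D → E , .] }  — reduce
  I10: { [D → D ( . ,] }  — shift
  I11: { [S → D E . ,] }  — shift
  I12: { [S → D E , .] }  — reduce
  I13: { [D → D ( , .] }  — reduce
  I14: { [B → ; B .] }  — reduce
  I15: { [E → , ( . (] }  — shift
  I16: { [E → , ( ( .] }  — reduce
  I17: { [S → ( ( .] }  — reduce

I6 contains reduce item [B → E .] and shift item [D → E . ,] — shift-reduce conflict.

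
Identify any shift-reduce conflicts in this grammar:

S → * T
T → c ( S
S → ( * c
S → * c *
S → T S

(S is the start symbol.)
No shift-reduce conflicts

A shift-reduce conflict occurs when an LR(0) state has both:
  - a complete (reduce) item [A → α .] (dot at the end), and
  - a shift item [B → β . c γ] (dot before a terminal).

Augment with S' → S and build the canonical LR(0) collection (I0 = CLOSURE({[S' → . S]}), then GOTO on every symbol after a dot until no new states appear). It has 14 states:
  I0: { [S → . ( * c], [S → . * T], [S → . * c *], [S → . T S], [S' → . S], [T → . c ( S] }  — shift
  I1: { [S → ( . * c] }  — shift
  I2: { [S → * . T], [S → * . c *], [T → . c ( S] }  — shift
  I3: { [S' → S .] }  — accept
  I4: { [S → . ( * c], [S → . * T], [S → . * c *], [S → . T S], [S → T . S], [T → . c ( S] }  — shift
  I5: { [T → c . ( S] }  — shift
  I6: { [S → . ( * c], [S → . * T], [S → . * c *], [S → . T S], [T → . c ( S], [T → c ( . S] }  — shift
  I7: { [T → c ( S .] }  — reduce
  I8: { [S → T S .] }  — reduce
  I9: { [S → * T .] }  — reduce
  I10: { [S → * c . *], [T → c . ( S] }  — shift
  I11: { [S → * c * .] }  — reduce
  I12: { [S → ( * . c] }  — shift
  I13: { [S → ( * c .] }  — reduce

No state contains both a complete item and a shift item.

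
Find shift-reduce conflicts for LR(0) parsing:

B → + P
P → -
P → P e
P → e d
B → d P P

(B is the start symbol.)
Yes — I8: [B → d P P .] vs [P → P . e]; I9: [P → P e .] vs [P → e . d]; I11: [B → + P .] vs [P → P . e]

Augment with B' → B and build the canonical LR(0) collection (I0 = CLOSURE({[B' → . B]}), then GOTO on every symbol after a dot until no new states appear). It has 12 states:
  I0: { [B → . + P], [B → . d P P], [B' → . B] }  — shift
  I1: { [B → + . P], [P → . -], [P → . P e], [P → . e d] }  — shift
  I2: { [B' → B .] }  — accept
  I3: { [B → d . P P], [P → . -], [P → . P e], [P → . e d] }  — shift
  I4: { [P → - .] }  — reduce
  I5: { [B → d P . P], [P → . -], [P → . P e], [P → . e d], [P → P . e] }  — shift
  I6: { [P → e . d] }  — shift
  I7: { [P → e d .] }  — reduce
  I8: { [B → d P P .], [P → P . e] }  — shift, reduce
  I9: { [P → P e .], [P → e . d] }  — shift, reduce
  I10: { [P → P e .] }  — reduce
  I11: { [B → + P .], [P → P . e] }  — shift, reduce

I8 contains reduce item [B → d P P .] and shift item [P → P . e] — shift-reduce conflict.
I9 contains reduce item [P → P e .] and shift item [P → e . d] — shift-reduce conflict.
I11 contains reduce item [B → + P .] and shift item [P → P . e] — shift-reduce conflict.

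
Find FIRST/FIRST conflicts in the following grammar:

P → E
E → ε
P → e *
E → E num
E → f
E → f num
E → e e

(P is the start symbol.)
A FIRST/FIRST conflict occurs when two productions N → α and N → β for the same non-terminal have FIRST(α) ∩ FIRST(β) ≠ ∅ (with ε ∈ FIRST of a nullable right-hand side, so two nullable alternatives also conflict).

FIRST sets of the non-terminals at (or reachable through a nullable prefix from) the front of some alternative:
  FIRST(E) = { 'e', 'f', 'num', ε }

Productions for P:
  P → E: FIRST = { 'e', 'f', 'num', ε }
  P → e *: FIRST = { 'e' }
Productions for E:
  E → ε: FIRST = { ε }
  E → E num: FIRST = { 'e', 'f', 'num' }
  E → f: FIRST = { 'f' }
  E → f num: FIRST = { 'f' }
  E → e e: FIRST = { 'e' }

Conflict for P: P → E and P → e *
  Overlap: { 'e' }
Conflict for E: E → E num and E → f
  Overlap: { 'f' }
Conflict for E: E → E num and E → f num
  Overlap: { 'f' }
Conflict for E: E → E num and E → e e
  Overlap: { 'e' }
Conflict for E: E → f and E → f num
  Overlap: { 'f' }

Answer: Yes. P → E / P → e '*' on { 'e' }; E → E num / E → f on { 'f' }; E → E num / E → f num on { 'f' }; E → E num / E → e e on { 'e' }; E → f / E → f num on { 'f' }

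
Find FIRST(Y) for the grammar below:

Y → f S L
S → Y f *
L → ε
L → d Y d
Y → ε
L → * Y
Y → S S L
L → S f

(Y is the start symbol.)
{ 'f', ε }

To compute FIRST(Y), examine every production with Y on the left-hand side, reading each right-hand side left to right until a non-nullable symbol is reached.

FIRST sets of the other non-terminals involved (by the same procedure, iterated to a fixed point):
  FIRST(S) = { 'f' }

From Y → f S L:
  - f is a terminal: add 'f' and stop
From Y → ε:
  - ε-production, so ε ∈ FIRST(Y)
From Y → S S L:
  - S is a non-terminal: add FIRST(S) \ {ε} = { 'f' }
    S is not nullable, so stop

Collecting: FIRST(Y) = { 'f', ε }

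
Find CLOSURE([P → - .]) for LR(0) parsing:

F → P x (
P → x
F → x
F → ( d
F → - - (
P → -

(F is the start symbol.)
To compute CLOSURE, for each item [A → α.Bβ] where B is a non-terminal, add [B → .γ] for all productions B → γ; repeat for the newly added items until nothing changes.

Start with: [P → - .]
The dot is at the end, so nothing is added.

CLOSURE = { [P → - .] }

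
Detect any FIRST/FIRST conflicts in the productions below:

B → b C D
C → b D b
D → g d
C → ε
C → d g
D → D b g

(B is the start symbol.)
A FIRST/FIRST conflict occurs when two productions N → α and N → β for the same non-terminal have FIRST(α) ∩ FIRST(β) ≠ ∅ (with ε ∈ FIRST of a nullable right-hand side, so two nullable alternatives also conflict).

FIRST sets of the non-terminals at (or reachable through a nullable prefix from) the front of some alternative:
  FIRST(D) = { 'g' }

Productions for C:
  C → b D b: FIRST = { 'b' }
  C → ε: FIRST = { ε }
  C → d g: FIRST = { 'd' }
Productions for D:
  D → g d: FIRST = { 'g' }
  D → D b g: FIRST = { 'g' }
B has only one production, so no FIRST/FIRST conflict is possible there.

Conflict for D: D → g d and D → D b g
  Overlap: { 'g' }

Answer: Yes. D → g d / D → D b g on { 'g' }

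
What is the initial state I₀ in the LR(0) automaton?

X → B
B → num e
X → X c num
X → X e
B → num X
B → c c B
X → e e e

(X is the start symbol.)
First, augment the grammar with X' → X
I₀ = CLOSURE({ [X' → . X] }):
  [X' → . X] has the dot before X: add [X → . B], [X → . X c num], [X → . X e], [X → . e e e]
  [X → . B] has the dot before B: add [B → . num e], [B → . num X], [B → . c c B]
No further items can be added.

I₀ = { [B → . c c B], [B → . num X], [B → . num e], [X → . B], [X → . X c num], [X → . X e], [X → . e e e], [X' → . X] }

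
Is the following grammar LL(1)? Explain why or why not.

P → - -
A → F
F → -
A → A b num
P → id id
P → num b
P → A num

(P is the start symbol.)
Relevant sets:
  FIRST(A) = { '-' }
  FIRST(F) = { '-' }

For P:
  PREDICT(P → '-' '-') = { '-' }
  PREDICT(P → id id) = { 'id' }
  PREDICT(P → num b) = { 'num' }
  PREDICT(P → A num) = { '-' }
For A:
  PREDICT(A → F) = { '-' }
  PREDICT(A → A b num) = { '-' }
F has a single production, so nothing to check there.

Conflict found: Predict set conflict for P: { '-' }
The grammar is NOT LL(1).

Answer: No. Predict set conflict for P: { '-' }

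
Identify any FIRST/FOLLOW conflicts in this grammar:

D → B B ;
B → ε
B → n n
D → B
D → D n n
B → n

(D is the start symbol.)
A FIRST/FOLLOW conflict occurs when a non-terminal N has a nullable alternative N → β (β ⇒* ε) and another alternative N → α with FIRST(α) ∩ FOLLOW(N) ≠ ∅: on such a lookahead the parser cannot decide between expanding α and letting N vanish via β.

Nullable non-terminals: B, D.
FIRST sets used below: FIRST(B) = { 'n', ε }, FIRST(D) = { ';', 'n', ε }

B: nullable alternative(s) B → ε; FOLLOW(B) = { $, ';', 'n' }
  B → ε: FIRST \ {ε} = { } — this is the only nullable alternative, skip
  B → n n: FIRST \ {ε} = { 'n' } — overlaps FOLLOW(B) on { 'n' }: CONFLICT
  B → n: FIRST \ {ε} = { 'n' } — overlaps FOLLOW(B) on { 'n' }: CONFLICT

D: nullable alternative(s) D → B; FOLLOW(D) = { $, 'n' }
  D → B B ;: FIRST \ {ε} = { ';', 'n' } — overlaps FOLLOW(D) on { 'n' }: CONFLICT
  D → B: FIRST \ {ε} = { 'n' } — this is the only nullable alternative, skip
  D → D n n: FIRST \ {ε} = { ';', 'n' } — overlaps FOLLOW(D) on { 'n' }: CONFLICT

So the grammar has 4 FIRST/FOLLOW conflicts (marked CONFLICT above).

Answer: Yes. D → B B ';' with FOLLOW(D) on { 'n' }; D → D n n with FOLLOW(D) on { 'n' }; B → n n with FOLLOW(B) on { 'n' }; B → n with FOLLOW(B) on { 'n' }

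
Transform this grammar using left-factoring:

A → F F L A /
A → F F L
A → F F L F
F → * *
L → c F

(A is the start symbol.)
Left-factoring transforms A → αβ₁ | αβ₂ into A → αA' and A' → β₁ | β₂
(α is the longest common prefix among the alternatives). Repeat until
no nonterminal has two alternatives with a common prefix.

Round 1: A has alternatives sharing prefix 'F F L'. Introduce A': A → F F L A'
  Add: A' → A /
  Add: A' → ε
  Add: A' → F

No remaining common prefixes — done.

Resulting grammar:
A → F F L A'
A' → A /
A' → ε
A' → F
F → * *
L → c F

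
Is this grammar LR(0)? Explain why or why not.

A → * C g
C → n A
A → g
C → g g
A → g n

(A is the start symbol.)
A grammar is LR(0) if no state in the canonical LR(0) collection has:
  - both a shift item (dot before a terminal) and a complete item (shift-reduce conflict), or
  - two or more complete items (reduce-reduce conflict; the accept item [A' → A .] counts as a complete item here).

Augment with A' → A and build the canonical LR(0) collection (I0 = CLOSURE({[A' → . A]}), then GOTO on every symbol after a dot until no new states appear). It has 11 states:
  I0: { [A → . * C g], [A → . g n], [A → . g], [A' → . A] }  — shift
  I1: { [A → * . C g], [C → . g g], [C → . n A] }  — shift
  I2: { [A' → A .] }  — accept
  I3: { [A → g . n], [A → g .] }  — shift, reduce
  I4: { [A → g n .] }  — reduce
  I5: { [A → * C . g] }  — shift
  I6: { [C → g . g] }  — shift
  I7: { [A → . * C g], [A → . g n], [A → . g], [C → n . A] }  — shift
  I8: { [C → n A .] }  — reduce
  I9: { [C → g g .] }  — reduce
  I10: { [A → * C g .] }  — reduce

Conflict in state I3:
  Shift-reduce conflict between [A → g .] and [A → g . n]
So the grammar is NOT LR(0).

Answer: No. Shift-reduce conflict between [A → g .] and [A → g . n]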